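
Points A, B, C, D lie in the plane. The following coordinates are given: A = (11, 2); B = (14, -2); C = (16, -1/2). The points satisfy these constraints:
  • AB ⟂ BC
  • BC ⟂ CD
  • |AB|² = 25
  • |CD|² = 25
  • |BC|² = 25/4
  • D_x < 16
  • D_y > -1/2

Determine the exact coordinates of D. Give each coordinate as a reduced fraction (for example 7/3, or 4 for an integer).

D = (13, 7/2)

1. D_x = 13  [[BC ⟂ CD ⇒ 2x+3/2y-125/4=0] ∩ [|D−(16, -1/2)|²=25]]
2. D_y = 7/2  [[BC ⟂ CD ⇒ 2x+3/2y-125/4=0] ∩ [|D−(16, -1/2)|²=25]]
   so D = (13, 7/2)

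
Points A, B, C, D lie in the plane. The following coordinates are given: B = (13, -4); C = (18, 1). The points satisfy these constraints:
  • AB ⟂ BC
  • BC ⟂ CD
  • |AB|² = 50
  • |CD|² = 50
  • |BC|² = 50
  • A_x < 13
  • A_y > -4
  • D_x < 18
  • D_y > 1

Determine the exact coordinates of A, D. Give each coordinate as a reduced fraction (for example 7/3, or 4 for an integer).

A = (8, 1)
D = (13, 6)

1. A_x = 8  [[AB ⟂ BC ⇒ -5x-5y+45=0] ∩ [|A−(13, -4)|²=50]]
2. A_y = 1  [[AB ⟂ BC ⇒ -5x-5y+45=0] ∩ [|A−(13, -4)|²=50]]
   so A = (8, 1)
3. D_x = 13  [[BC ⟂ CD ⇒ 5x+5y-95=0] ∩ [|D−(18, 1)|²=50]]
4. D_y = 6  [[BC ⟂ CD ⇒ 5x+5y-95=0] ∩ [|D−(18, 1)|²=50]]
   so D = (13, 6)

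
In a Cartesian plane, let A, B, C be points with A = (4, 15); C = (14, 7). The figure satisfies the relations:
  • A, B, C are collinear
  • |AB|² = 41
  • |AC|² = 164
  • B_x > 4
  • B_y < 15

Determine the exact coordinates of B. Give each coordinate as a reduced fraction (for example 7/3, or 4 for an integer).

B = (9, 11)

1. B_x = 9  [[A, B, C are collinear ⇒ -8x-10y+182=0] ∩ [|B−(4, 15)|²=41]]
2. B_y = 11  [[A, B, C are collinear ⇒ -8x-10y+182=0] ∩ [|B−(4, 15)|²=41]]
   so B = (9, 11)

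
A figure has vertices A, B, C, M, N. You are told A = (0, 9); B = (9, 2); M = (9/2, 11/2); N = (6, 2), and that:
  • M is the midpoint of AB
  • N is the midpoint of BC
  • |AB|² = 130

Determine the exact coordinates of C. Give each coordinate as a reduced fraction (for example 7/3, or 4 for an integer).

1. C_x = 3  [C = 2·N−B = 2·(6, 2)−(9, 2)]
2. C_y = 2  [C = 2·N−B = 2·(6, 2)−(9, 2)]
   so C = (3, 2)

C = (3, 2)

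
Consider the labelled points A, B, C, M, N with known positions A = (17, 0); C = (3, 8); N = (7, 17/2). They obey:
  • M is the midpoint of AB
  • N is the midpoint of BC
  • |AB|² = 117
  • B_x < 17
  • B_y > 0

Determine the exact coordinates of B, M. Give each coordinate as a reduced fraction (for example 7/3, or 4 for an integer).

1. B_x = 11  [B = 2·N−C = 2·(7, 17/2)−(3, 8)]
2. B_y = 9  [B = 2·N−C = 2·(7, 17/2)−(3, 8)]
   so B = (11, 9)
3. M_x = 14  [2·M = A+B = (17, 0)+(11, 9)]
4. M_y = 9/2  [2·M = A+B = (17, 0)+(11, 9)]
   so M = (14, 9/2)

B = (11, 9)
M = (14, 9/2)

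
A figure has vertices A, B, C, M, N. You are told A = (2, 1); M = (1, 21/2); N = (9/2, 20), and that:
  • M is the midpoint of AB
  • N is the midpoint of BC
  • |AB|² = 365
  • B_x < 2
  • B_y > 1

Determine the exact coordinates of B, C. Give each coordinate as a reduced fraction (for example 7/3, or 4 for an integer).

B = (0, 20)
C = (9, 20)

1. B_x = 0  [B = 2·M−A = 2·(1, 21/2)−(2, 1)]
2. B_y = 20  [B = 2·M−A = 2·(1, 21/2)−(2, 1)]
   so B = (0, 20)
3. C_x = 9  [C = 2·N−B = 2·(9/2, 20)−(0, 20)]
4. C_y = 20  [C = 2·N−B = 2·(9/2, 20)−(0, 20)]
   so C = (9, 20)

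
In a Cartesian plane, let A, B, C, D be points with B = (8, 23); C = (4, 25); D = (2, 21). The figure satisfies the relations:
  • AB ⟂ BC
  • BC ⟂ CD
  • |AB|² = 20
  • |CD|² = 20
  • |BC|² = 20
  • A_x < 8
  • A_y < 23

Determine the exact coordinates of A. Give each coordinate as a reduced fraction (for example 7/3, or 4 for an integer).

1. A_x = 6  [[AB ⟂ BC ⇒ 4x-2y+14=0] ∩ [|A−(8, 23)|²=20]]
2. A_y = 19  [[AB ⟂ BC ⇒ 4x-2y+14=0] ∩ [|A−(8, 23)|²=20]]
   so A = (6, 19)

A = (6, 19)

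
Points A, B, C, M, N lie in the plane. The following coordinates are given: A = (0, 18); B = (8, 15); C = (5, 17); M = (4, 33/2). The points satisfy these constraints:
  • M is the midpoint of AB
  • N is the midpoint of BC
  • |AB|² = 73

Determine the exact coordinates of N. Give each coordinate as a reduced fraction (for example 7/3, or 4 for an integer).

N = (13/2, 16)

1. N_x = 13/2  [2·N = B+C = (8, 15)+(5, 17)]
2. N_y = 16  [2·N = B+C = (8, 15)+(5, 17)]
   so N = (13/2, 16)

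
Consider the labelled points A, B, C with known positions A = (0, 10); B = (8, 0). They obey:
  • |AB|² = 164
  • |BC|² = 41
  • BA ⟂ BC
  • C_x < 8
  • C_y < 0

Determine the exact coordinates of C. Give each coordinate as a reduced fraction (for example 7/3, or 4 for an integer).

1. C_x = 3  [[BA ⟂ BC ⇒ -8x+10y+64=0] ∩ [|C−(8, 0)|²=41]]
2. C_y = -4  [[BA ⟂ BC ⇒ -8x+10y+64=0] ∩ [|C−(8, 0)|²=41]]
   so C = (3, -4)

C = (3, -4)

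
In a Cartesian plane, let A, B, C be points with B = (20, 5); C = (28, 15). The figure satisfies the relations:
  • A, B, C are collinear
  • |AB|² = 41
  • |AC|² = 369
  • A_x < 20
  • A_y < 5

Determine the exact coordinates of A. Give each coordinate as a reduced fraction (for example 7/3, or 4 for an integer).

1. A_x = 16  [[A, B, C are collinear ⇒ -10x+8y+160=0] ∩ [|A−(20, 5)|²=41]]
2. A_y = 0  [[A, B, C are collinear ⇒ -10x+8y+160=0] ∩ [|A−(20, 5)|²=41]]
   so A = (16, 0)

A = (16, 0)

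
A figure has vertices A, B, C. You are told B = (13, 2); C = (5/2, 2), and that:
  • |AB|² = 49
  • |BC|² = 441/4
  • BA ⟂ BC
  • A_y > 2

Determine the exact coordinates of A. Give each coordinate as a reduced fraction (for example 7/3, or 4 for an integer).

1. A_x = 13  [[BA ⟂ BC ⇒ -21/2x+273/2=0] ∩ [|A−(13, 2)|²=49]]
2. A_y = 9  [[BA ⟂ BC ⇒ -21/2x+273/2=0] ∩ [|A−(13, 2)|²=49]]
   so A = (13, 9)

A = (13, 9)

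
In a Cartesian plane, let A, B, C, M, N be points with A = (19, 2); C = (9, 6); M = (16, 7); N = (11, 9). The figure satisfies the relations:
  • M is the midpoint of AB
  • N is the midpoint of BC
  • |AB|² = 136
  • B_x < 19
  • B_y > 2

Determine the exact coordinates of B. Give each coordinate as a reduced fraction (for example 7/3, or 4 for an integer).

B = (13, 12)

1. B_x = 13  [B = 2·M−A = 2·(16, 7)−(19, 2)]
2. B_y = 12  [B = 2·M−A = 2·(16, 7)−(19, 2)]
   so B = (13, 12)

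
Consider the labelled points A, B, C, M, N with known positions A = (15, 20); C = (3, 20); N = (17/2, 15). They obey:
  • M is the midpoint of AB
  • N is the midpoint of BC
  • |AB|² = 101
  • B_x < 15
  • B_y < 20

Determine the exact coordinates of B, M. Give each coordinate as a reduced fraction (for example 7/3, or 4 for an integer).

B = (14, 10)
M = (29/2, 15)

1. B_x = 14  [B = 2·N−C = 2·(17/2, 15)−(3, 20)]
2. B_y = 10  [B = 2·N−C = 2·(17/2, 15)−(3, 20)]
   so B = (14, 10)
3. M_x = 29/2  [2·M = A+B = (15, 20)+(14, 10)]
4. M_y = 15  [2·M = A+B = (15, 20)+(14, 10)]
   so M = (29/2, 15)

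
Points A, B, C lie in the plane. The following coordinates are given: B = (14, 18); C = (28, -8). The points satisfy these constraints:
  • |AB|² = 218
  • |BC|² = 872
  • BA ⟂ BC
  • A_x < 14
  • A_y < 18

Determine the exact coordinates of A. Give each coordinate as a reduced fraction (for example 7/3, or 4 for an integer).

1. A_x = 1  [[BA ⟂ BC ⇒ 14x-26y+272=0] ∩ [|A−(14, 18)|²=218]]
2. A_y = 11  [[BA ⟂ BC ⇒ 14x-26y+272=0] ∩ [|A−(14, 18)|²=218]]
   so A = (1, 11)

A = (1, 11)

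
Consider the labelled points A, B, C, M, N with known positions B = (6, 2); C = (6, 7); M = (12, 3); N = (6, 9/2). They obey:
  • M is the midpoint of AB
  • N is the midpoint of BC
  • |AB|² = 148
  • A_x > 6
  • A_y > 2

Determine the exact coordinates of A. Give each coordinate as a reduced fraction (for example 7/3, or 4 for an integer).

A = (18, 4)

1. A_x = 18  [A = 2·M−B = 2·(12, 3)−(6, 2)]
2. A_y = 4  [A = 2·M−B = 2·(12, 3)−(6, 2)]
   so A = (18, 4)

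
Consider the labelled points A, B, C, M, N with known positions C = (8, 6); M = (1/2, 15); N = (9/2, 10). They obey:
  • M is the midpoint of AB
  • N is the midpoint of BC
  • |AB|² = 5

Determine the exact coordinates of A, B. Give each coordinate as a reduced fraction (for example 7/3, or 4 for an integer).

A = (0, 16)
B = (1, 14)

1. B_x = 1  [B = 2·N−C = 2·(9/2, 10)−(8, 6)]
2. B_y = 14  [B = 2·N−C = 2·(9/2, 10)−(8, 6)]
   so B = (1, 14)
3. A_x = 0  [A = 2·M−B = 2·(1/2, 15)−(1, 14)]
4. A_y = 16  [A = 2·M−B = 2·(1/2, 15)−(1, 14)]
   so A = (0, 16)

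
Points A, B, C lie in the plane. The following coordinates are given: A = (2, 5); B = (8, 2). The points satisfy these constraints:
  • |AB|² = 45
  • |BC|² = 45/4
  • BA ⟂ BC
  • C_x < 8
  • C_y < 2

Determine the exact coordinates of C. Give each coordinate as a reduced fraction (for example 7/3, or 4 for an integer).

1. C_x = 13/2  [[BA ⟂ BC ⇒ -6x+3y+42=0] ∩ [|C−(8, 2)|²=45/4]]
2. C_y = -1  [[BA ⟂ BC ⇒ -6x+3y+42=0] ∩ [|C−(8, 2)|²=45/4]]
   so C = (13/2, -1)

C = (13/2, -1)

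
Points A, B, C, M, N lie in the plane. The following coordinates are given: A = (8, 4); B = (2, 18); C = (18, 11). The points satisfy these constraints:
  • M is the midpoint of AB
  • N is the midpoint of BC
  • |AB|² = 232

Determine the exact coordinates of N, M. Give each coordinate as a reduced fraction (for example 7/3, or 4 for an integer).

N = (10, 29/2)
M = (5, 11)

1. M_x = 5  [2·M = A+B = (8, 4)+(2, 18)]
2. M_y = 11  [2·M = A+B = (8, 4)+(2, 18)]
   so M = (5, 11)
3. N_x = 10  [2·N = B+C = (2, 18)+(18, 11)]
4. N_y = 29/2  [2·N = B+C = (2, 18)+(18, 11)]
   so N = (10, 29/2)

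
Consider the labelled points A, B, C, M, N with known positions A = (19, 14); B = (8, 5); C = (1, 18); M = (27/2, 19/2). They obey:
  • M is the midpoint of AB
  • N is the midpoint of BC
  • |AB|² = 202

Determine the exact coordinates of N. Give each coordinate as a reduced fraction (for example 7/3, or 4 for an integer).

1. N_x = 9/2  [2·N = B+C = (8, 5)+(1, 18)]
2. N_y = 23/2  [2·N = B+C = (8, 5)+(1, 18)]
   so N = (9/2, 23/2)

N = (9/2, 23/2)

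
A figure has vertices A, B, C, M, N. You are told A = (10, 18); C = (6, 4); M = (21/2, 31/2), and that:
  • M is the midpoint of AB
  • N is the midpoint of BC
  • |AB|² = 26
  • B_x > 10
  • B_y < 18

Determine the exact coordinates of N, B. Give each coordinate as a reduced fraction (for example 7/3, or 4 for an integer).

1. B_x = 11  [B = 2·M−A = 2·(21/2, 31/2)−(10, 18)]
2. B_y = 13  [B = 2·M−A = 2·(21/2, 31/2)−(10, 18)]
   so B = (11, 13)
3. N_x = 17/2  [2·N = B+C = (11, 13)+(6, 4)]
4. N_y = 17/2  [2·N = B+C = (11, 13)+(6, 4)]
   so N = (17/2, 17/2)

N = (17/2, 17/2)
B = (11, 13)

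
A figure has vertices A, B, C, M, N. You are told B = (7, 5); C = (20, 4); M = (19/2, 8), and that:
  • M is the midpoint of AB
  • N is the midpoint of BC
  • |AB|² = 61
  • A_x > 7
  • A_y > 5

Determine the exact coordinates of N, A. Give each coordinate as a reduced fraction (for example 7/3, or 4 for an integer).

N = (27/2, 9/2)
A = (12, 11)

1. A_x = 12  [A = 2·M−B = 2·(19/2, 8)−(7, 5)]
2. A_y = 11  [A = 2·M−B = 2·(19/2, 8)−(7, 5)]
   so A = (12, 11)
3. N_x = 27/2  [2·N = B+C = (7, 5)+(20, 4)]
4. N_y = 9/2  [2·N = B+C = (7, 5)+(20, 4)]
   so N = (27/2, 9/2)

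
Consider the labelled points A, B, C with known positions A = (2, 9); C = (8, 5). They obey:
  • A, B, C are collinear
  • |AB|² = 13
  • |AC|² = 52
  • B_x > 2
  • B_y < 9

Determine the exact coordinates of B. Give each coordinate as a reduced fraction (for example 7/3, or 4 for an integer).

1. B_x = 5  [[A, B, C are collinear ⇒ -4x-6y+62=0] ∩ [|B−(2, 9)|²=13]]
2. B_y = 7  [[A, B, C are collinear ⇒ -4x-6y+62=0] ∩ [|B−(2, 9)|²=13]]
   so B = (5, 7)

B = (5, 7)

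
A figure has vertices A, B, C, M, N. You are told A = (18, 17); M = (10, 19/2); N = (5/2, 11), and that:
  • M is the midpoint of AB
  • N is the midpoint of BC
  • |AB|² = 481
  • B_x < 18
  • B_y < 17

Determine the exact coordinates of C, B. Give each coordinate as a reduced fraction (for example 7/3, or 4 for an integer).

C = (3, 20)
B = (2, 2)

1. B_x = 2  [B = 2·M−A = 2·(10, 19/2)−(18, 17)]
2. B_y = 2  [B = 2·M−A = 2·(10, 19/2)−(18, 17)]
   so B = (2, 2)
3. C_x = 3  [C = 2·N−B = 2·(5/2, 11)−(2, 2)]
4. C_y = 20  [C = 2·N−B = 2·(5/2, 11)−(2, 2)]
   so C = (3, 20)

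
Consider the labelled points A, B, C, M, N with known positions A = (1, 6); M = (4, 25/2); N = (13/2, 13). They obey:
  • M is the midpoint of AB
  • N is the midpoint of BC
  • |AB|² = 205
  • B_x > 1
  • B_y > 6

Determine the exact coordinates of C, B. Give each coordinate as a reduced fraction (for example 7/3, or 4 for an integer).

1. B_x = 7  [B = 2·M−A = 2·(4, 25/2)−(1, 6)]
2. B_y = 19  [B = 2·M−A = 2·(4, 25/2)−(1, 6)]
   so B = (7, 19)
3. C_x = 6  [C = 2·N−B = 2·(13/2, 13)−(7, 19)]
4. C_y = 7  [C = 2·N−B = 2·(13/2, 13)−(7, 19)]
   so C = (6, 7)

C = (6, 7)
B = (7, 19)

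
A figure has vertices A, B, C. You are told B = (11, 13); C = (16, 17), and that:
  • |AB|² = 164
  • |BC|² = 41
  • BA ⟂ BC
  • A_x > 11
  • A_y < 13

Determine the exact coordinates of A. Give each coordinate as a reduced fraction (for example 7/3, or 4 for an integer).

1. A_x = 19  [[BA ⟂ BC ⇒ 5x+4y-107=0] ∩ [|A−(11, 13)|²=164]]
2. A_y = 3  [[BA ⟂ BC ⇒ 5x+4y-107=0] ∩ [|A−(11, 13)|²=164]]
   so A = (19, 3)

A = (19, 3)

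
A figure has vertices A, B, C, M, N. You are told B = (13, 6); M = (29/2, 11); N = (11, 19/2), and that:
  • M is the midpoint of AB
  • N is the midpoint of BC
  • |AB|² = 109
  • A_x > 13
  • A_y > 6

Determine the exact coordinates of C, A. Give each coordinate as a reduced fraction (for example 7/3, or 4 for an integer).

C = (9, 13)
A = (16, 16)

1. A_x = 16  [A = 2·M−B = 2·(29/2, 11)−(13, 6)]
2. A_y = 16  [A = 2·M−B = 2·(29/2, 11)−(13, 6)]
   so A = (16, 16)
3. C_x = 9  [C = 2·N−B = 2·(11, 19/2)−(13, 6)]
4. C_y = 13  [C = 2·N−B = 2·(11, 19/2)−(13, 6)]
   so C = (9, 13)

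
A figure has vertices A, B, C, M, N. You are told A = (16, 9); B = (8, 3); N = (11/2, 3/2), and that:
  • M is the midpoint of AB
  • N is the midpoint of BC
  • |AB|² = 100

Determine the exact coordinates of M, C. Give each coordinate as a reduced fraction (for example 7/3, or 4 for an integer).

1. M_x = 12  [2·M = A+B = (16, 9)+(8, 3)]
2. M_y = 6  [2·M = A+B = (16, 9)+(8, 3)]
   so M = (12, 6)
3. C_x = 3  [C = 2·N−B = 2·(11/2, 3/2)−(8, 3)]
4. C_y = 0  [C = 2·N−B = 2·(11/2, 3/2)−(8, 3)]
   so C = (3, 0)

M = (12, 6)
C = (3, 0)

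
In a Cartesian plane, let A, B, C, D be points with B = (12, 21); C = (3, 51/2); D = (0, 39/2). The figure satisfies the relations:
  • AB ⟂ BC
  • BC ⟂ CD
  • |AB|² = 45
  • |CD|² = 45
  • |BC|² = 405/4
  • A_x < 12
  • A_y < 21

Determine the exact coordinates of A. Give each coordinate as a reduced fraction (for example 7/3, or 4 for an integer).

A = (9, 15)

1. A_x = 9  [[AB ⟂ BC ⇒ 9x-9/2y-27/2=0] ∩ [|A−(12, 21)|²=45]]
2. A_y = 15  [[AB ⟂ BC ⇒ 9x-9/2y-27/2=0] ∩ [|A−(12, 21)|²=45]]
   so A = (9, 15)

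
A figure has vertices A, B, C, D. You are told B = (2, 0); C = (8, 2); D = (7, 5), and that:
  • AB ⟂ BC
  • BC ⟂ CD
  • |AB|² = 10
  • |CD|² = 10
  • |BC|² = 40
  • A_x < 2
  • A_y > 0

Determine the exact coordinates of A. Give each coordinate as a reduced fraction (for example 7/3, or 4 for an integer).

A = (1, 3)

1. A_x = 1  [[AB ⟂ BC ⇒ -6x-2y+12=0] ∩ [|A−(2, 0)|²=10]]
2. A_y = 3  [[AB ⟂ BC ⇒ -6x-2y+12=0] ∩ [|A−(2, 0)|²=10]]
   so A = (1, 3)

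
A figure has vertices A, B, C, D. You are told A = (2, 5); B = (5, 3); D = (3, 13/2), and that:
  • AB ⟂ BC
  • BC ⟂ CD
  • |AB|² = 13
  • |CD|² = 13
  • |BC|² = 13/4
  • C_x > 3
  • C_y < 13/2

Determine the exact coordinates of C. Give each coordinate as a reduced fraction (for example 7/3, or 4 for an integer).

C = (6, 9/2)

1. C_x = 6  [[AB ⟂ BC ⇒ 3x-2y-9=0] ∩ [|C−(3, 13/2)|²=13]]
2. C_y = 9/2  [[AB ⟂ BC ⇒ 3x-2y-9=0] ∩ [|C−(3, 13/2)|²=13]]
   so C = (6, 9/2)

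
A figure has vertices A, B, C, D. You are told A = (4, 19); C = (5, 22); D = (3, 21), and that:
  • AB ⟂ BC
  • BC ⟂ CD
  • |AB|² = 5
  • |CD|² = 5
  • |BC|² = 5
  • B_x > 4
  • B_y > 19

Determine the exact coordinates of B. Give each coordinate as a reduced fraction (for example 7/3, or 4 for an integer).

B = (6, 20)

1. B_x = 6  [[BC ⟂ CD ⇒ 2x+1y-32=0] ∩ [|B−(4, 19)|²=5]]
2. B_y = 20  [[BC ⟂ CD ⇒ 2x+1y-32=0] ∩ [|B−(4, 19)|²=5]]
   so B = (6, 20)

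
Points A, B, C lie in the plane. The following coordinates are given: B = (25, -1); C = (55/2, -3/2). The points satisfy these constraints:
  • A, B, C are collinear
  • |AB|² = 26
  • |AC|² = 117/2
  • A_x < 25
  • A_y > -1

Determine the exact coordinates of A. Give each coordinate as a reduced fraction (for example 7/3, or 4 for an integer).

A = (20, 0)

1. A_x = 20  [[A, B, C are collinear ⇒ 1/2x+5/2y-10=0] ∩ [|A−(25, -1)|²=26]]
2. A_y = 0  [[A, B, C are collinear ⇒ 1/2x+5/2y-10=0] ∩ [|A−(25, -1)|²=26]]
   so A = (20, 0)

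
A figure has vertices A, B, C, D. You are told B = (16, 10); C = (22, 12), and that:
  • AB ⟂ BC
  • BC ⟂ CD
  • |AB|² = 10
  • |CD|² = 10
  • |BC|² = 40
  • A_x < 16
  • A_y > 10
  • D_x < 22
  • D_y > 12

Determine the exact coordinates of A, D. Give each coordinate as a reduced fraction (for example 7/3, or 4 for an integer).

A = (15, 13)
D = (21, 15)

1. A_x = 15  [[AB ⟂ BC ⇒ -6x-2y+116=0] ∩ [|A−(16, 10)|²=10]]
2. A_y = 13  [[AB ⟂ BC ⇒ -6x-2y+116=0] ∩ [|A−(16, 10)|²=10]]
   so A = (15, 13)
3. D_x = 21  [[BC ⟂ CD ⇒ 6x+2y-156=0] ∩ [|D−(22, 12)|²=10]]
4. D_y = 15  [[BC ⟂ CD ⇒ 6x+2y-156=0] ∩ [|D−(22, 12)|²=10]]
   so D = (21, 15)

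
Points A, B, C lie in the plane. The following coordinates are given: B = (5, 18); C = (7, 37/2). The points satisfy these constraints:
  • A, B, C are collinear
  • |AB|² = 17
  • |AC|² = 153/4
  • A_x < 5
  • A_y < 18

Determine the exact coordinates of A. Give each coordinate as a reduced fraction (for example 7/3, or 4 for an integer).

A = (1, 17)

1. A_x = 1  [[A, B, C are collinear ⇒ -1/2x+2y-67/2=0] ∩ [|A−(5, 18)|²=17]]
2. A_y = 17  [[A, B, C are collinear ⇒ -1/2x+2y-67/2=0] ∩ [|A−(5, 18)|²=17]]
   so A = (1, 17)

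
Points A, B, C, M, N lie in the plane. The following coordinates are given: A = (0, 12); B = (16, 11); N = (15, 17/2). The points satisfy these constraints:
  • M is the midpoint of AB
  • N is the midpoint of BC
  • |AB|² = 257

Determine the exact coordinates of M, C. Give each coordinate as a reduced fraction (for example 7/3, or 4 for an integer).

1. M_x = 8  [2·M = A+B = (0, 12)+(16, 11)]
2. M_y = 23/2  [2·M = A+B = (0, 12)+(16, 11)]
   so M = (8, 23/2)
3. C_x = 14  [C = 2·N−B = 2·(15, 17/2)−(16, 11)]
4. C_y = 6  [C = 2·N−B = 2·(15, 17/2)−(16, 11)]
   so C = (14, 6)

M = (8, 23/2)
C = (14, 6)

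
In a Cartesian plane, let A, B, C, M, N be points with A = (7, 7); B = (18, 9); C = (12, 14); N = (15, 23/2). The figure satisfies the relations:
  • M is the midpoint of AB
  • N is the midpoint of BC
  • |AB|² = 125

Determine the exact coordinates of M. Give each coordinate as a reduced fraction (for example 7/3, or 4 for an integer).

1. M_x = 25/2  [2·M = A+B = (7, 7)+(18, 9)]
2. M_y = 8  [2·M = A+B = (7, 7)+(18, 9)]
   so M = (25/2, 8)

M = (25/2, 8)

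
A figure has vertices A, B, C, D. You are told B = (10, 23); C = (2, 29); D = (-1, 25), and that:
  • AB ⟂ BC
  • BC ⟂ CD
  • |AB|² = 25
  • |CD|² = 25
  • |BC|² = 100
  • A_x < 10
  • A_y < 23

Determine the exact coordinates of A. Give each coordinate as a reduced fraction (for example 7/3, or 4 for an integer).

A = (7, 19)

1. A_x = 7  [[AB ⟂ BC ⇒ 8x-6y+58=0] ∩ [|A−(10, 23)|²=25]]
2. A_y = 19  [[AB ⟂ BC ⇒ 8x-6y+58=0] ∩ [|A−(10, 23)|²=25]]
   so A = (7, 19)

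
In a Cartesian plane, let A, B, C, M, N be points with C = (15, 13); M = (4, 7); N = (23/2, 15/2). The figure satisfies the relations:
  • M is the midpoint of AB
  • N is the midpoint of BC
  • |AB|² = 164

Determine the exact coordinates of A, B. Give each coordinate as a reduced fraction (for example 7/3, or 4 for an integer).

1. B_x = 8  [B = 2·N−C = 2·(23/2, 15/2)−(15, 13)]
2. B_y = 2  [B = 2·N−C = 2·(23/2, 15/2)−(15, 13)]
   so B = (8, 2)
3. A_x = 0  [A = 2·M−B = 2·(4, 7)−(8, 2)]
4. A_y = 12  [A = 2·M−B = 2·(4, 7)−(8, 2)]
   so A = (0, 12)

A = (0, 12)
B = (8, 2)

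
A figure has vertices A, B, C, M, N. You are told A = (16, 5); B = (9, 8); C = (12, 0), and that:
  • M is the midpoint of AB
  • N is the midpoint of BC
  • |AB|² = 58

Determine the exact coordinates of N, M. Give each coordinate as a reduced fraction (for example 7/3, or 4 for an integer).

1. M_x = 25/2  [2·M = A+B = (16, 5)+(9, 8)]
2. M_y = 13/2  [2·M = A+B = (16, 5)+(9, 8)]
   so M = (25/2, 13/2)
3. N_x = 21/2  [2·N = B+C = (9, 8)+(12, 0)]
4. N_y = 4  [2·N = B+C = (9, 8)+(12, 0)]
   so N = (21/2, 4)

N = (21/2, 4)
M = (25/2, 13/2)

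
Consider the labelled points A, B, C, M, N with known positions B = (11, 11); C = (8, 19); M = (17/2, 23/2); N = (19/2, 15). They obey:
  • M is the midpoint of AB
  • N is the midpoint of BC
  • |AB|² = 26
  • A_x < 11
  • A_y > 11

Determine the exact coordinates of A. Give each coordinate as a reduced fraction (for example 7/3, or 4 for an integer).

1. A_x = 6  [A = 2·M−B = 2·(17/2, 23/2)−(11, 11)]
2. A_y = 12  [A = 2·M−B = 2·(17/2, 23/2)−(11, 11)]
   so A = (6, 12)

A = (6, 12)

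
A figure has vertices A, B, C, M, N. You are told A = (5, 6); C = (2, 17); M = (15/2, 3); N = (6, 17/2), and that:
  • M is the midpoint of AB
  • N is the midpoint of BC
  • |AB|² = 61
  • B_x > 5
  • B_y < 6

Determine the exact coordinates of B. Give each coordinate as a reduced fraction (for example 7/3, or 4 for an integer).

1. B_x = 10  [B = 2·M−A = 2·(15/2, 3)−(5, 6)]
2. B_y = 0  [B = 2·M−A = 2·(15/2, 3)−(5, 6)]
   so B = (10, 0)

B = (10, 0)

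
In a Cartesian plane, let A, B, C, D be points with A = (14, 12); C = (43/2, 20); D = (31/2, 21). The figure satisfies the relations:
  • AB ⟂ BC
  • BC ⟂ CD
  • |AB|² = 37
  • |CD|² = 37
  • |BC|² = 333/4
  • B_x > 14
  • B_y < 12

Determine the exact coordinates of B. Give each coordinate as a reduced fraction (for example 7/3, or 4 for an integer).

B = (20, 11)

1. B_x = 20  [[BC ⟂ CD ⇒ 6x-1y-109=0] ∩ [|B−(14, 12)|²=37]]
2. B_y = 11  [[BC ⟂ CD ⇒ 6x-1y-109=0] ∩ [|B−(14, 12)|²=37]]
   so B = (20, 11)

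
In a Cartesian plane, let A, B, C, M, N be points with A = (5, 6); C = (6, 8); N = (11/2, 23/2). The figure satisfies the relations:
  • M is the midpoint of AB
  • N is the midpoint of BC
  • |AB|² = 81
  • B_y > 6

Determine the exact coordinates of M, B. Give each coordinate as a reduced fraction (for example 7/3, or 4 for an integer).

1. B_x = 5  [B = 2·N−C = 2·(11/2, 23/2)−(6, 8)]
2. B_y = 15  [B = 2·N−C = 2·(11/2, 23/2)−(6, 8)]
   so B = (5, 15)
3. M_x = 5  [2·M = A+B = (5, 6)+(5, 15)]
4. M_y = 21/2  [2·M = A+B = (5, 6)+(5, 15)]
   so M = (5, 21/2)

M = (5, 21/2)
B = (5, 15)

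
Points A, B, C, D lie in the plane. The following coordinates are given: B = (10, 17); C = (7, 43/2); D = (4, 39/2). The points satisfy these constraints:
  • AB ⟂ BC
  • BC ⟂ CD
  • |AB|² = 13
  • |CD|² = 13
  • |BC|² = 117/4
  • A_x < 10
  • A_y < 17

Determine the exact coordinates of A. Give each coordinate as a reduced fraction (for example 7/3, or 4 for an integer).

1. A_x = 7  [[AB ⟂ BC ⇒ 3x-9/2y+93/2=0] ∩ [|A−(10, 17)|²=13]]
2. A_y = 15  [[AB ⟂ BC ⇒ 3x-9/2y+93/2=0] ∩ [|A−(10, 17)|²=13]]
   so A = (7, 15)

A = (7, 15)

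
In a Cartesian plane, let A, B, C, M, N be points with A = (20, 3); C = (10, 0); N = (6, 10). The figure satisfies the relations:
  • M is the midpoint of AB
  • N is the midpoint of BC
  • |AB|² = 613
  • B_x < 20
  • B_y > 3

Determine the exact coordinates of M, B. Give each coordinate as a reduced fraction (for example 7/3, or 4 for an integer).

1. B_x = 2  [B = 2·N−C = 2·(6, 10)−(10, 0)]
2. B_y = 20  [B = 2·N−C = 2·(6, 10)−(10, 0)]
   so B = (2, 20)
3. M_x = 11  [2·M = A+B = (20, 3)+(2, 20)]
4. M_y = 23/2  [2·M = A+B = (20, 3)+(2, 20)]
   so M = (11, 23/2)

M = (11, 23/2)
B = (2, 20)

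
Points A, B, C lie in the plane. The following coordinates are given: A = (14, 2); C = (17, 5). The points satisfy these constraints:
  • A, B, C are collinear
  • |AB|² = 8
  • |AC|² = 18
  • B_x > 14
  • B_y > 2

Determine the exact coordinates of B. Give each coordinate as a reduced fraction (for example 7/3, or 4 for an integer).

1. B_x = 16  [[A, B, C are collinear ⇒ 3x-3y-36=0] ∩ [|B−(14, 2)|²=8]]
2. B_y = 4  [[A, B, C are collinear ⇒ 3x-3y-36=0] ∩ [|B−(14, 2)|²=8]]
   so B = (16, 4)

B = (16, 4)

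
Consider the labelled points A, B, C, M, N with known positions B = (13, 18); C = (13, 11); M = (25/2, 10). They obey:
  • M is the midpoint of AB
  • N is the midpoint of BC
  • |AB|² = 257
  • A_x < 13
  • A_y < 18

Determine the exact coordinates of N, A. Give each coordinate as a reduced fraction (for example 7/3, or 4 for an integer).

N = (13, 29/2)
A = (12, 2)

1. A_x = 12  [A = 2·M−B = 2·(25/2, 10)−(13, 18)]
2. A_y = 2  [A = 2·M−B = 2·(25/2, 10)−(13, 18)]
   so A = (12, 2)
3. N_x = 13  [2·N = B+C = (13, 18)+(13, 11)]
4. N_y = 29/2  [2·N = B+C = (13, 18)+(13, 11)]
   so N = (13, 29/2)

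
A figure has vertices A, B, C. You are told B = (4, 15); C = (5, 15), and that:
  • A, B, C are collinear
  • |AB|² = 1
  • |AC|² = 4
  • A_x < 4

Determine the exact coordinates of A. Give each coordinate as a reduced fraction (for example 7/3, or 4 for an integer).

1. A_x = 3  [[A, B, C are collinear ⇒ 1y-15=0] ∩ [|A−(4, 15)|²=1]]
2. A_y = 15  [[A, B, C are collinear ⇒ 1y-15=0] ∩ [|A−(4, 15)|²=1]]
   so A = (3, 15)

A = (3, 15)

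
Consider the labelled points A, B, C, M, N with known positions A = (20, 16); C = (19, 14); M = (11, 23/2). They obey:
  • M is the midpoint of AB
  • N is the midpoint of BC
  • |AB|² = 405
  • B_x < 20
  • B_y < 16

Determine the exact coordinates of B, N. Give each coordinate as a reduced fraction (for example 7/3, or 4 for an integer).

1. B_x = 2  [B = 2·M−A = 2·(11, 23/2)−(20, 16)]
2. B_y = 7  [B = 2·M−A = 2·(11, 23/2)−(20, 16)]
   so B = (2, 7)
3. N_x = 21/2  [2·N = B+C = (2, 7)+(19, 14)]
4. N_y = 21/2  [2·N = B+C = (2, 7)+(19, 14)]
   so N = (21/2, 21/2)

B = (2, 7)
N = (21/2, 21/2)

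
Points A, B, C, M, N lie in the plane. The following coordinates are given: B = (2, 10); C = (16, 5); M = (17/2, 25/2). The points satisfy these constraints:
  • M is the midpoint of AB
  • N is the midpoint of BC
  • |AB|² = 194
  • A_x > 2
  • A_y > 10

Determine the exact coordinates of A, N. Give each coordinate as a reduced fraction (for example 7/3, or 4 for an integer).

A = (15, 15)
N = (9, 15/2)

1. A_x = 15  [A = 2·M−B = 2·(17/2, 25/2)−(2, 10)]
2. A_y = 15  [A = 2·M−B = 2·(17/2, 25/2)−(2, 10)]
   so A = (15, 15)
3. N_x = 9  [2·N = B+C = (2, 10)+(16, 5)]
4. N_y = 15/2  [2·N = B+C = (2, 10)+(16, 5)]
   so N = (9, 15/2)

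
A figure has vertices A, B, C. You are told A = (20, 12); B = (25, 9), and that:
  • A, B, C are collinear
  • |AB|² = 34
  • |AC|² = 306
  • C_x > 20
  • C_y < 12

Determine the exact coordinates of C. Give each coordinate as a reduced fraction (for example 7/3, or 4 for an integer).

C = (35, 3)

1. C_x = 35  [[A, B, C are collinear ⇒ 3x+5y-120=0] ∩ [|C−(20, 12)|²=306]]
2. C_y = 3  [[A, B, C are collinear ⇒ 3x+5y-120=0] ∩ [|C−(20, 12)|²=306]]
   so C = (35, 3)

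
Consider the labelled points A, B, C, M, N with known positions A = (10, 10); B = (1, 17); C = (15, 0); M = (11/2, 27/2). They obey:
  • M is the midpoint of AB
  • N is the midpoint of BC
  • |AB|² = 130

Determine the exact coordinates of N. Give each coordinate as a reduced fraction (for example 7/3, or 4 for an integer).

N = (8, 17/2)

1. N_x = 8  [2·N = B+C = (1, 17)+(15, 0)]
2. N_y = 17/2  [2·N = B+C = (1, 17)+(15, 0)]
   so N = (8, 17/2)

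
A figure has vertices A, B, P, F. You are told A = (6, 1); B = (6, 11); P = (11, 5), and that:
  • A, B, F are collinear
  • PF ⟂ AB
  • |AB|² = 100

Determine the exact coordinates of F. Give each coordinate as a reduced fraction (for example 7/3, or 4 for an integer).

1. F_x = 6  [[A, B, F are collinear ⇒ -10x+60=0] ∩ [PF ⟂ AB ⇒ 10y-50=0]]
2. F_y = 5  [[A, B, F are collinear ⇒ -10x+60=0] ∩ [PF ⟂ AB ⇒ 10y-50=0]]
   so F = (6, 5)

F = (6, 5)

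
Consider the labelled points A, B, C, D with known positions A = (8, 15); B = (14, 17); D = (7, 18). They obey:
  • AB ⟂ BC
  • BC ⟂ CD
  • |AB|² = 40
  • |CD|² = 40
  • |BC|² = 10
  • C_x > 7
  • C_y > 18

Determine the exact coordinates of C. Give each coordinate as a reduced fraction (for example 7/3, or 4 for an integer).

1. C_x = 13  [[AB ⟂ BC ⇒ 6x+2y-118=0] ∩ [|C−(7, 18)|²=40]]
2. C_y = 20  [[AB ⟂ BC ⇒ 6x+2y-118=0] ∩ [|C−(7, 18)|²=40]]
   so C = (13, 20)

C = (13, 20)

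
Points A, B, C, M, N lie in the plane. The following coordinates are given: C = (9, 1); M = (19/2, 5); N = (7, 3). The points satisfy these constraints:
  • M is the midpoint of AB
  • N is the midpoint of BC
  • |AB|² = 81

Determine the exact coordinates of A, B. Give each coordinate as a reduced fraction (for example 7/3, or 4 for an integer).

1. B_x = 5  [B = 2·N−C = 2·(7, 3)−(9, 1)]
2. B_y = 5  [B = 2·N−C = 2·(7, 3)−(9, 1)]
   so B = (5, 5)
3. A_x = 14  [A = 2·M−B = 2·(19/2, 5)−(5, 5)]
4. A_y = 5  [A = 2·M−B = 2·(19/2, 5)−(5, 5)]
   so A = (14, 5)

A = (14, 5)
B = (5, 5)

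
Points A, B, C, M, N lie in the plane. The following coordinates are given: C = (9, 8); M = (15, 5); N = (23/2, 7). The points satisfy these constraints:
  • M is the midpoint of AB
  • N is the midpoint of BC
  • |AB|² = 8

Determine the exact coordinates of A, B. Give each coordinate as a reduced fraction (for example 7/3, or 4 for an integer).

A = (16, 4)
B = (14, 6)

1. B_x = 14  [B = 2·N−C = 2·(23/2, 7)−(9, 8)]
2. B_y = 6  [B = 2·N−C = 2·(23/2, 7)−(9, 8)]
   so B = (14, 6)
3. A_x = 16  [A = 2·M−B = 2·(15, 5)−(14, 6)]
4. A_y = 4  [A = 2·M−B = 2·(15, 5)−(14, 6)]
   so A = (16, 4)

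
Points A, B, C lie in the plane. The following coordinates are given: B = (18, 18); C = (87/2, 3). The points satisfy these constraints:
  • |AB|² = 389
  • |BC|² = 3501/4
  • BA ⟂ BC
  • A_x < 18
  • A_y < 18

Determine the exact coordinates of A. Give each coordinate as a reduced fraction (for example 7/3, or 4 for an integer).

1. A_x = 8  [[BA ⟂ BC ⇒ 51/2x-15y-189=0] ∩ [|A−(18, 18)|²=389]]
2. A_y = 1  [[BA ⟂ BC ⇒ 51/2x-15y-189=0] ∩ [|A−(18, 18)|²=389]]
   so A = (8, 1)

A = (8, 1)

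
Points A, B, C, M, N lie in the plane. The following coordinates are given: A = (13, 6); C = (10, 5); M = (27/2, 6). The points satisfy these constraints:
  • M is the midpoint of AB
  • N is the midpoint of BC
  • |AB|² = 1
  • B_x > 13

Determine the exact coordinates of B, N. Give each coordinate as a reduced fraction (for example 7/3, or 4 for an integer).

B = (14, 6)
N = (12, 11/2)

1. B_x = 14  [B = 2·M−A = 2·(27/2, 6)−(13, 6)]
2. B_y = 6  [B = 2·M−A = 2·(27/2, 6)−(13, 6)]
   so B = (14, 6)
3. N_x = 12  [2·N = B+C = (14, 6)+(10, 5)]
4. N_y = 11/2  [2·N = B+C = (14, 6)+(10, 5)]
   so N = (12, 11/2)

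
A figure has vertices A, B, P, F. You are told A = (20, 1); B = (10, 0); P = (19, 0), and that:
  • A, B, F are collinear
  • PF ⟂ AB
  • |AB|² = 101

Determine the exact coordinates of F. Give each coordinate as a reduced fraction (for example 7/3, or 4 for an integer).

F = (1910/101, 90/101)

1. F_x = 1910/101  [[A, B, F are collinear ⇒ 1x-10y-10=0] ∩ [PF ⟂ AB ⇒ -10x-1y+190=0]]
2. F_y = 90/101  [[A, B, F are collinear ⇒ 1x-10y-10=0] ∩ [PF ⟂ AB ⇒ -10x-1y+190=0]]
   so F = (1910/101, 90/101)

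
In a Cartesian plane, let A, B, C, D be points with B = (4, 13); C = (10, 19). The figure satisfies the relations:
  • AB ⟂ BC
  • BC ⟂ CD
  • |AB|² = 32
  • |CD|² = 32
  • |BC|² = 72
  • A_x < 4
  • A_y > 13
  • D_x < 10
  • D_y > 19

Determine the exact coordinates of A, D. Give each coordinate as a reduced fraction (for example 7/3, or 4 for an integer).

A = (0, 17)
D = (6, 23)

1. A_x = 0  [[AB ⟂ BC ⇒ -6x-6y+102=0] ∩ [|A−(4, 13)|²=32]]
2. A_y = 17  [[AB ⟂ BC ⇒ -6x-6y+102=0] ∩ [|A−(4, 13)|²=32]]
   so A = (0, 17)
3. D_x = 6  [[BC ⟂ CD ⇒ 6x+6y-174=0] ∩ [|D−(10, 19)|²=32]]
4. D_y = 23  [[BC ⟂ CD ⇒ 6x+6y-174=0] ∩ [|D−(10, 19)|²=32]]
   so D = (6, 23)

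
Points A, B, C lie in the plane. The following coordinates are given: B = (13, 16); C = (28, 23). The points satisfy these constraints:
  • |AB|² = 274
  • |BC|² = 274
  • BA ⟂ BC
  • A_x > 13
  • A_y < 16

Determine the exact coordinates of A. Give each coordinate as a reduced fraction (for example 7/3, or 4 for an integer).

A = (20, 1)

1. A_x = 20  [[BA ⟂ BC ⇒ 15x+7y-307=0] ∩ [|A−(13, 16)|²=274]]
2. A_y = 1  [[BA ⟂ BC ⇒ 15x+7y-307=0] ∩ [|A−(13, 16)|²=274]]
   so A = (20, 1)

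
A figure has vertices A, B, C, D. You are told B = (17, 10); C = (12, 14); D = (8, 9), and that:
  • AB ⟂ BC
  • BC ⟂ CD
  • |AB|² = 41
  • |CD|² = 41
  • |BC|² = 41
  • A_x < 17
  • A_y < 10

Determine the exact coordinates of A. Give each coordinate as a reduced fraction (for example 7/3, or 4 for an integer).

1. A_x = 13  [[AB ⟂ BC ⇒ 5x-4y-45=0] ∩ [|A−(17, 10)|²=41]]
2. A_y = 5  [[AB ⟂ BC ⇒ 5x-4y-45=0] ∩ [|A−(17, 10)|²=41]]
   so A = (13, 5)

A = (13, 5)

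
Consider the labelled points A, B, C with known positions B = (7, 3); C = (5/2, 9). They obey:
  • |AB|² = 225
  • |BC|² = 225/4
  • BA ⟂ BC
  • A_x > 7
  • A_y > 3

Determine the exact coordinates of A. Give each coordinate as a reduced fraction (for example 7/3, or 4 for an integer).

1. A_x = 19  [[BA ⟂ BC ⇒ -9/2x+6y+27/2=0] ∩ [|A−(7, 3)|²=225]]
2. A_y = 12  [[BA ⟂ BC ⇒ -9/2x+6y+27/2=0] ∩ [|A−(7, 3)|²=225]]
   so A = (19, 12)

A = (19, 12)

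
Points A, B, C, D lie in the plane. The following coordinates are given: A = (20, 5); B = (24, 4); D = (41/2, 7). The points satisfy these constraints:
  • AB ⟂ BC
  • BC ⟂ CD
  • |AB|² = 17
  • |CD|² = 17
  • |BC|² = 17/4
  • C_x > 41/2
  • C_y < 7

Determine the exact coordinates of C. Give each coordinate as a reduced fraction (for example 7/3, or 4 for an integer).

C = (49/2, 6)

1. C_x = 49/2  [[AB ⟂ BC ⇒ 4x-1y-92=0] ∩ [|C−(41/2, 7)|²=17]]
2. C_y = 6  [[AB ⟂ BC ⇒ 4x-1y-92=0] ∩ [|C−(41/2, 7)|²=17]]
   so C = (49/2, 6)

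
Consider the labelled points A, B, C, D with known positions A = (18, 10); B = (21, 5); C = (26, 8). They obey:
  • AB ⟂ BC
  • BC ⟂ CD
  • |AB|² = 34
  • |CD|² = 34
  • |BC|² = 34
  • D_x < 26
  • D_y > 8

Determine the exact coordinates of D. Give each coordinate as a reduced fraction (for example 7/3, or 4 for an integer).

1. D_x = 23  [[BC ⟂ CD ⇒ 5x+3y-154=0] ∩ [|D−(26, 8)|²=34]]
2. D_y = 13  [[BC ⟂ CD ⇒ 5x+3y-154=0] ∩ [|D−(26, 8)|²=34]]
   so D = (23, 13)

D = (23, 13)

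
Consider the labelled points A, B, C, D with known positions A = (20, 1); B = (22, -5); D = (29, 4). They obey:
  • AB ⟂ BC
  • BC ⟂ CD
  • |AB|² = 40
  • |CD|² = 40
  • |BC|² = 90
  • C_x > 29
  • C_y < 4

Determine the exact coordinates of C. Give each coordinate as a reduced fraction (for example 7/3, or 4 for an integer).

C = (31, -2)

1. C_x = 31  [[AB ⟂ BC ⇒ 2x-6y-74=0] ∩ [|C−(29, 4)|²=40]]
2. C_y = -2  [[AB ⟂ BC ⇒ 2x-6y-74=0] ∩ [|C−(29, 4)|²=40]]
   so C = (31, -2)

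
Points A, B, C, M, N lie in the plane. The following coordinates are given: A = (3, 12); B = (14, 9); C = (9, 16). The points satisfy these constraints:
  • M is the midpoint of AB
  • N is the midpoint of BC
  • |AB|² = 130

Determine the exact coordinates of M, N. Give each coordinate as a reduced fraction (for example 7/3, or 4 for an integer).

1. M_x = 17/2  [2·M = A+B = (3, 12)+(14, 9)]
2. M_y = 21/2  [2·M = A+B = (3, 12)+(14, 9)]
   so M = (17/2, 21/2)
3. N_x = 23/2  [2·N = B+C = (14, 9)+(9, 16)]
4. N_y = 25/2  [2·N = B+C = (14, 9)+(9, 16)]
   so N = (23/2, 25/2)

M = (17/2, 21/2)
N = (23/2, 25/2)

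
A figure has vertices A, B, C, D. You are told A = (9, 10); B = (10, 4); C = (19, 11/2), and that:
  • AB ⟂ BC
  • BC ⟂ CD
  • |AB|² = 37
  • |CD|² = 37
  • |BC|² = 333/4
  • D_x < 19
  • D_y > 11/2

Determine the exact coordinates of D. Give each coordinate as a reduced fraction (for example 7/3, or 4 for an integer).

D = (18, 23/2)

1. D_x = 18  [[BC ⟂ CD ⇒ 9x+3/2y-717/4=0] ∩ [|D−(19, 11/2)|²=37]]
2. D_y = 23/2  [[BC ⟂ CD ⇒ 9x+3/2y-717/4=0] ∩ [|D−(19, 11/2)|²=37]]
   so D = (18, 23/2)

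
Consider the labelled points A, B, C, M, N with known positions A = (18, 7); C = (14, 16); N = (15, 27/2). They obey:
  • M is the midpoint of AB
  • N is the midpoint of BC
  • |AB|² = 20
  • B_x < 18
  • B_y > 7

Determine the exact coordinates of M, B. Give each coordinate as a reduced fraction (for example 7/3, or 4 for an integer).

1. B_x = 16  [B = 2·N−C = 2·(15, 27/2)−(14, 16)]
2. B_y = 11  [B = 2·N−C = 2·(15, 27/2)−(14, 16)]
   so B = (16, 11)
3. M_x = 17  [2·M = A+B = (18, 7)+(16, 11)]
4. M_y = 9  [2·M = A+B = (18, 7)+(16, 11)]
   so M = (17, 9)

M = (17, 9)
B = (16, 11)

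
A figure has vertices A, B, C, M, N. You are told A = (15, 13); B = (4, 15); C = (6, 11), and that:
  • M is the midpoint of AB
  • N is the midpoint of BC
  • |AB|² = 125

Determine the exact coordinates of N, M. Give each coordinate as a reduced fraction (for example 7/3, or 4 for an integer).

N = (5, 13)
M = (19/2, 14)

1. M_x = 19/2  [2·M = A+B = (15, 13)+(4, 15)]
2. M_y = 14  [2·M = A+B = (15, 13)+(4, 15)]
   so M = (19/2, 14)
3. N_x = 5  [2·N = B+C = (4, 15)+(6, 11)]
4. N_y = 13  [2·N = B+C = (4, 15)+(6, 11)]
   so N = (5, 13)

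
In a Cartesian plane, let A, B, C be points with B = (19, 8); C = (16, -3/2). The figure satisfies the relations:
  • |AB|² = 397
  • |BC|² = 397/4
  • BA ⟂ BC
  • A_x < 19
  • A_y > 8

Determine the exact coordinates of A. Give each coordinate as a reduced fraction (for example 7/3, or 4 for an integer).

1. A_x = 0  [[BA ⟂ BC ⇒ -3x-19/2y+133=0] ∩ [|A−(19, 8)|²=397]]
2. A_y = 14  [[BA ⟂ BC ⇒ -3x-19/2y+133=0] ∩ [|A−(19, 8)|²=397]]
   so A = (0, 14)

A = (0, 14)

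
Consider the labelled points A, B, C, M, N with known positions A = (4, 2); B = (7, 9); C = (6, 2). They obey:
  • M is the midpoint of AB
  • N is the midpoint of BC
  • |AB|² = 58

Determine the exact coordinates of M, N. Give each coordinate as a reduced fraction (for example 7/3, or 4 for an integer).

M = (11/2, 11/2)
N = (13/2, 11/2)

1. M_x = 11/2  [2·M = A+B = (4, 2)+(7, 9)]
2. M_y = 11/2  [2·M = A+B = (4, 2)+(7, 9)]
   so M = (11/2, 11/2)
3. N_x = 13/2  [2·N = B+C = (7, 9)+(6, 2)]
4. N_y = 11/2  [2·N = B+C = (7, 9)+(6, 2)]
   so N = (13/2, 11/2)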